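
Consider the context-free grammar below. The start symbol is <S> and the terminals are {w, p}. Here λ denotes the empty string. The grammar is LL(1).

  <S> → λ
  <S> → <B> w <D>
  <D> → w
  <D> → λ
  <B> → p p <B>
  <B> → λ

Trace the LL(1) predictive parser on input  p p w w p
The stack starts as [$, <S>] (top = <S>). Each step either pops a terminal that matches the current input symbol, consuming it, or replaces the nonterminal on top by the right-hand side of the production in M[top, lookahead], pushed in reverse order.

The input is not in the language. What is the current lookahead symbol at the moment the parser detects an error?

step 1: stack=$ <S>  input=p p w w p $  — expand <S> → <B> w <D>
step 2: stack=$ <D> w <B>  input=p p w w p $  — expand <B> → p p <B>
step 3: stack=$ <D> w <B> p p  input=p p w w p $  — match p
step 4: stack=$ <D> w <B> p  input=p w w p $  — match p
step 5: stack=$ <D> w <B>  input=w w p $  — expand <B> → λ
step 6: stack=$ <D> w  input=w w p $  — match w
step 7: stack=$ <D>  input=w p $  — expand <D> → w
step 8: stack=$ w  input=w p $  — match w
step 9: stack=$  input=p $  — error: stack empty but input remains

p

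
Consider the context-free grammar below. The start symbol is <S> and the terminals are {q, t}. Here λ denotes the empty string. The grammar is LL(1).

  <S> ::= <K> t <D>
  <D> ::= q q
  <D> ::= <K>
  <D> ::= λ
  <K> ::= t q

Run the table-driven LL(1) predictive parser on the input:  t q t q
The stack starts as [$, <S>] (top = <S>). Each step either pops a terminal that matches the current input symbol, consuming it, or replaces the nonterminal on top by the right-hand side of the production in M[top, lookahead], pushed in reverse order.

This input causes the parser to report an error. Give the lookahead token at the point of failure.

$

step 1: stack=$ <S>  input=t q t q $  — expand <S> ::= <K> t <D>
step 2: stack=$ <D> t <K>  input=t q t q $  — expand <K> ::= t q
step 3: stack=$ <D> t q t  input=t q t q $  — match t
step 4: stack=$ <D> t q  input=q t q $  — match q
step 5: stack=$ <D> t  input=t q $  — match t
step 6: stack=$ <D>  input=q $  — expand <D> ::= q q
step 7: stack=$ q q  input=q $  — match q
step 8: stack=$ q  input=$  — error: top is terminal q but lookahead is $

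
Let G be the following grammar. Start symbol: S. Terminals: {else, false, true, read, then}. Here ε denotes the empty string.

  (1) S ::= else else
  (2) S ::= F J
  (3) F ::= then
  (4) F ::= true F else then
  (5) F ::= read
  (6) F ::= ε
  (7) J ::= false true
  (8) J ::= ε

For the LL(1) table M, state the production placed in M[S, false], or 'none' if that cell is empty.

S ::= F J

FIRST(F): from F::=then we get {then}; from F::=true F else then we get {true}; from F::=read we get {read}; from F::=ε we get {ε}. So FIRST(F) = {ε, read, then, true}.
FIRST(J): from J::=false true we get {false}; from J::=ε we get {ε}. So FIRST(J) = {ε, false}.
FIRST(S): from S::=else else we get {else}; from S::=F J we get {ε, false, read, then, true}. So FIRST(S) = {ε, else, false, read, then, true}.
FOLLOW(S) includes $ since S is the start symbol.
FOLLOW(S): S appears on no right-hand side. Thus FOLLOW(S) = {$}.
For S ::= else else: FIRST(else else) = {else}, so it goes in M[S, t] for t ∈ {else}.
For S ::= F J: FIRST(F J) = {ε, false, read, then, true}, so it goes in M[S, t] for t ∈ {false, read, then, true}; since ε ∈ FIRST, also for every t ∈ FOLLOW(S) = {$}.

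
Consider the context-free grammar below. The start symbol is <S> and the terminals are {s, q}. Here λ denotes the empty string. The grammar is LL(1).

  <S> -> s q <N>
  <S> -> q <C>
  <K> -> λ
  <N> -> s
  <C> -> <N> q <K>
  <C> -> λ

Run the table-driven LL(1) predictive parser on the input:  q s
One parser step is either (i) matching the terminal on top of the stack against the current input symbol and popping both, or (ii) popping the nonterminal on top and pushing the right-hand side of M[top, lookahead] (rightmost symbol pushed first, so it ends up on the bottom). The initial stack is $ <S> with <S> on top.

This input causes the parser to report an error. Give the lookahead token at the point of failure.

$

step 1: stack=$ <S>  input=q s $  — expand <S> -> q <C>
step 2: stack=$ <C> q  input=q s $  — match q
step 3: stack=$ <C>  input=s $  — expand <C> -> <N> q <K>
step 4: stack=$ <K> q <N>  input=s $  — expand <N> -> s
step 5: stack=$ <K> q s  input=s $  — match s
step 6: stack=$ <K> q  input=$  — error: top is terminal q but lookahead is $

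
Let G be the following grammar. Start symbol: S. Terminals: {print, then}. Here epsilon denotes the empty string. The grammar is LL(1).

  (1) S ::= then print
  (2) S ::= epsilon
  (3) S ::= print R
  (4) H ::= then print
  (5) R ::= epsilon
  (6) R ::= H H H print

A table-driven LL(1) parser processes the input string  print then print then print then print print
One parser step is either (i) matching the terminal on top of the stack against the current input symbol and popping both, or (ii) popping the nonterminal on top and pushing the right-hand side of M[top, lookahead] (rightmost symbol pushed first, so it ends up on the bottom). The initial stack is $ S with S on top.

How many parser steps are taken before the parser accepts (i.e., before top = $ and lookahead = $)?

step 1: stack=$ S  input=print then print then print then print print $  — expand S ::= print R
step 2: stack=$ R print  input=print then print then print then print print $  — match print
step 3: stack=$ R  input=then print then print then print print $  — expand R ::= H H H print
step 4: stack=$ print H H H  input=then print then print then print print $  — expand H ::= then print
step 5: stack=$ print H H print then  input=then print then print then print print $  — match then
step 6: stack=$ print H H print  input=print then print then print print $  — match print
step 7: stack=$ print H H  input=then print then print print $  — expand H ::= then print
step 8: stack=$ print H print then  input=then print then print print $  — match then
step 9: stack=$ print H print  input=print then print print $  — match print
step 10: stack=$ print H  input=then print print $  — expand H ::= then print
step 11: stack=$ print print then  input=then print print $  — match then
step 12: stack=$ print print  input=print print $  — match print
step 13: stack=$ print  input=print $  — match print
Accept reached after 13 steps.

13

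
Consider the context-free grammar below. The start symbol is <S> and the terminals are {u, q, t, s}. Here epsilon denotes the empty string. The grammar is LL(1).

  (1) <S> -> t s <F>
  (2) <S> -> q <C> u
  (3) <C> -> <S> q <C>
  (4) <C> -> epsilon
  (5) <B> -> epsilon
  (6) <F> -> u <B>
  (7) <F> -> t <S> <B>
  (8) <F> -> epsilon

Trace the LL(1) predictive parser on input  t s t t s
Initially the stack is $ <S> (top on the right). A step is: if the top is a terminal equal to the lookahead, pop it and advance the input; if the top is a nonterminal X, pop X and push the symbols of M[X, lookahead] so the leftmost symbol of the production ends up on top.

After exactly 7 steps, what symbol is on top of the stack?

step 1: stack=$ <S>  input=t s t t s $  — expand <S> -> t s <F>
step 2: stack=$ <F> s t  input=t s t t s $  — match t
step 3: stack=$ <F> s  input=s t t s $  — match s
step 4: stack=$ <F>  input=t t s $  — expand <F> -> t <S> <B>
step 5: stack=$ <B> <S> t  input=t t s $  — match t
step 6: stack=$ <B> <S>  input=t s $  — expand <S> -> t s <F>
step 7: stack=$ <B> <F> s t  input=t s $  — match t
Stack after step 7: $ <B> <F> s (top = s).

s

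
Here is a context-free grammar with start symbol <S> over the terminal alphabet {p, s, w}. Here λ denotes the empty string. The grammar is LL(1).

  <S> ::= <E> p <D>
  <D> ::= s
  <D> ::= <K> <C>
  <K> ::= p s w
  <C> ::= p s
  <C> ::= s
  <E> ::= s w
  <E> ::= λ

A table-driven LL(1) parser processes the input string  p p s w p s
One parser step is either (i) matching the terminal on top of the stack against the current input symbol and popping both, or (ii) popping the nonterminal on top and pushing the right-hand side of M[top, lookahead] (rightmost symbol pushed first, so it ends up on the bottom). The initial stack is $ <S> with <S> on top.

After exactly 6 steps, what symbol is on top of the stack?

s

     Stack        Input          Action
  1  $ <S>        p p s w p s $  expand <S> ::= <E> p <D>
  2  $ <D> p <E>  p p s w p s $  expand <E> ::= λ
  3  $ <D> p      p p s w p s $  match p
  4  $ <D>        p s w p s $    expand <D> ::= <K> <C>
  5  $ <C> <K>    p s w p s $    expand <K> ::= p s w
  6  $ <C> w s p  p s w p s $    match p
Stack after step 6: $ <C> w s (top = s).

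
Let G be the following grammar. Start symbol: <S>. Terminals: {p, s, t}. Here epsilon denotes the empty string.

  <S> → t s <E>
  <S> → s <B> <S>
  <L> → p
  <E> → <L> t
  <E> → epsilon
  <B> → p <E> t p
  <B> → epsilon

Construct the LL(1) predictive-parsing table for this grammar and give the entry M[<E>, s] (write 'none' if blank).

FIRST(<S>): from <S>→t s <E> we get {t}; from <S>→s <B> <S> we get {s}. So FIRST(<S>) = {s, t}.
FIRST(<L>): from <L>→p we get {p}. So FIRST(<L>) = {p}.
FIRST(<B>): from <B>→p <E> t p we get {p}; from <B>→epsilon we get {epsilon}. So FIRST(<B>) = {epsilon, p}.
FIRST(<E>): from <E>→<L> t we get {p}; from <E>→epsilon we get {epsilon}. So FIRST(<E>) = {epsilon, p}.
FOLLOW(<S>) includes $ since <S> is the start symbol.
FOLLOW(<S>): in <S>→s <B> <S>, the suffix after <S> is empty (adds nothing new). Thus FOLLOW(<S>) = {$}.
FOLLOW(<E>): in <S>→t s <E>, the suffix after <E> is empty, so FOLLOW(<E>) ⊇ FOLLOW(<S>) = {$}; in <B>→p <E> t p, <E> is followed by t p with FIRST {t}. Thus FOLLOW(<E>) = {$, t}.
For <E> → <L> t: FIRST(<L> t) = {p}, so it goes in M[<E>, t] for t ∈ {p}.
For <E> → epsilon: FIRST(epsilon) = {epsilon}, so it goes in M[<E>, t] for t ∈ {}; since epsilon ∈ FIRST, also for every t ∈ FOLLOW(<E>) = {$, t}.
None of these place a production in M[<E>, s].

none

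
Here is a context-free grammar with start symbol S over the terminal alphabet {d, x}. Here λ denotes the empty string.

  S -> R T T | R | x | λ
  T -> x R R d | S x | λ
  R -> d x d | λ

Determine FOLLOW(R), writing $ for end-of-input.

FIRST(R) = {λ, d}
FIRST(S) = {λ, d, x}  (via R T T, R)
FIRST(T) = {λ, d, x}  (via S x)
FOLLOW(S) includes $ since S is the start symbol.
FOLLOW(S): in T->S x, S is followed by x with FIRST {x}. Thus FOLLOW(S) = {$, x}.
FOLLOW(T): in S->R T T (occurrence 1), T is followed by T with FIRST {λ, d, x}; in S->R T T (occurrence 1), the suffix after T is nullable, so FOLLOW(T) ⊇ FOLLOW(S) = {$, x}; in S->R T T (occurrence 2), the suffix after T is empty, so FOLLOW(T) ⊇ FOLLOW(S) = {$, x}. Thus FOLLOW(T) = {$, d, x}.
FOLLOW(R): in S->R T T, R is followed by T T with FIRST {λ, d, x}; in S->R T T, the suffix after R is nullable, so FOLLOW(R) ⊇ FOLLOW(S) = {$, x}; in S->R, the suffix after R is empty, so FOLLOW(R) ⊇ FOLLOW(S) = {$, x}; in T->x R R d (occurrence 1), R is followed by R d with FIRST {d}; in T->x R R d (occurrence 2), R is followed by d with FIRST {d}. Thus FOLLOW(R) = {$, d, x}.

{$, d, x}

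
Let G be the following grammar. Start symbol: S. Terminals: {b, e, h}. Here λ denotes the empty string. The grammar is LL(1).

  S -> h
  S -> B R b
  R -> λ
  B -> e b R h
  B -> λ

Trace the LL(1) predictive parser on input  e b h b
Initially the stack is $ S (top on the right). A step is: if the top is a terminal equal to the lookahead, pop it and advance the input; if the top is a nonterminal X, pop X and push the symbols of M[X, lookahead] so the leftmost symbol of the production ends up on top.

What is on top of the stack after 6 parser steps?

R

step 1: stack=$ S  input=e b h b $  — expand S -> B R b
step 2: stack=$ b R B  input=e b h b $  — expand B -> e b R h
step 3: stack=$ b R h R b e  input=e b h b $  — match e
step 4: stack=$ b R h R b  input=b h b $  — match b
step 5: stack=$ b R h R  input=h b $  — expand R -> λ
step 6: stack=$ b R h  input=h b $  — match h
Stack after step 6: $ b R (top = R).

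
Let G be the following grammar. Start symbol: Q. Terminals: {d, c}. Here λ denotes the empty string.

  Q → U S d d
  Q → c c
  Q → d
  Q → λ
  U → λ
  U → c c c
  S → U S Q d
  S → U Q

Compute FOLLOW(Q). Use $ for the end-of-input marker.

FIRST(U): from U→λ we get {λ}; from U→c c c we get {c}. So FIRST(U) = {λ, c}.
FIRST(Q): from Q→U S d d we get {c, d}; from Q→c c we get {c}; from Q→d we get {d}; from Q→λ we get {λ}. So FIRST(Q) = {λ, c, d}.
FIRST(S): from S→U S Q d we get {c, d}; from S→U Q we get {λ, c, d}. So FIRST(S) = {λ, c, d}.
FOLLOW(Q) includes $ since Q is the start symbol.
FOLLOW(S): in Q→U S d d, S is followed by d d with FIRST {d}; in S→U S Q d, S is followed by Q d with FIRST {c, d}. Thus FOLLOW(S) = {c, d}.
FOLLOW(Q): in S→U S Q d, Q is followed by d with FIRST {d}; in S→U Q, the suffix after Q is empty, so FOLLOW(Q) ⊇ FOLLOW(S) = {c, d}. Thus FOLLOW(Q) = {$, c, d}.
FOLLOW(U): in Q→U S d d, U is followed by S d d with FIRST {c, d}; in S→U S Q d, U is followed by S Q d with FIRST {c, d}; in S→U Q, U is followed by Q with FIRST {λ, c, d}; in S→U Q, the suffix after U is nullable, so FOLLOW(U) ⊇ FOLLOW(S) = {c, d}. Thus FOLLOW(U) = {c, d}.

{$, c, d}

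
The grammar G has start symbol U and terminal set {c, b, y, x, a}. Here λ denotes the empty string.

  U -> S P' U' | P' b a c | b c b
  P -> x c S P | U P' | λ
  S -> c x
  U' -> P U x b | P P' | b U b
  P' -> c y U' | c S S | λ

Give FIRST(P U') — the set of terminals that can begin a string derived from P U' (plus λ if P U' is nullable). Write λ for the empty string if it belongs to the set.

FIRST(S) = {c}
FIRST(P') = {λ, c}
FIRST(U) = {b, c}  (via S P' U', P' b a c)
FIRST(P) = {λ, b, c, x}  (via U P')
FIRST(U') = {λ, b, c, x}  (via P U x b, P P')
FIRST(P U'): take FIRST of each symbol in turn, carrying on past any symbol whose FIRST contains λ; result {λ, b, c, x}.

{λ, b, c, x}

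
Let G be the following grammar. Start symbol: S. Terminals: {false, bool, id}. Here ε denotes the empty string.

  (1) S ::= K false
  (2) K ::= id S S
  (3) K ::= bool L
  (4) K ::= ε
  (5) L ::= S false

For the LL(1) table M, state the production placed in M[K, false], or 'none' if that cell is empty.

FIRST(K) = {ε, bool, id}
FIRST(S) = {bool, false, id}  (via K false)
FIRST(L) = {bool, false, id}  (via S false)
FOLLOW(S) includes $ since S is the start symbol.
FOLLOW(K): in S::=K false, K is followed by false with FIRST {false}. Thus FOLLOW(K) = {false}.
For K ::= id S S: FIRST(id S S) = {id}, so it goes in M[K, t] for t ∈ {id}.
For K ::= bool L: FIRST(bool L) = {bool}, so it goes in M[K, t] for t ∈ {bool}.
For K ::= ε: FIRST(ε) = {ε}, so it goes in M[K, t] for t ∈ {}; since ε ∈ FIRST, also for every t ∈ FOLLOW(K) = {false}.

K ::= ε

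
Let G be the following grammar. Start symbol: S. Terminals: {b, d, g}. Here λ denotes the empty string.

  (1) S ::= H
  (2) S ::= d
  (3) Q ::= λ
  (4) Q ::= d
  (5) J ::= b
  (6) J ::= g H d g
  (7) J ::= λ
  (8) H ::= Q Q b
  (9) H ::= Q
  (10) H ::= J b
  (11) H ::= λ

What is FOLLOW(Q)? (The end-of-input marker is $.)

{$, b, d}

FIRST(Q): from Q::=λ we get {λ}; from Q::=d we get {d}. So FIRST(Q) = {λ, d}.
FIRST(J): from J::=b we get {b}; from J::=g H d g we get {g}; from J::=λ we get {λ}. So FIRST(J) = {λ, b, g}.
FIRST(H): from H::=Q Q b we get {b, d}; from H::=Q we get {λ, d}; from H::=J b we get {b, g}; from H::=λ we get {λ}. So FIRST(H) = {λ, b, d, g}.
FIRST(S): from S::=H we get {λ, b, d, g}; from S::=d we get {d}. So FIRST(S) = {λ, b, d, g}.
FOLLOW(S) includes $ since S is the start symbol.
FOLLOW(S): S appears on no right-hand side. Thus FOLLOW(S) = {$}.
FOLLOW(J): in H::=J b, J is followed by b with FIRST {b}. Thus FOLLOW(J) = {b}.
FOLLOW(H): in S::=H, the suffix after H is empty, so FOLLOW(H) ⊇ FOLLOW(S) = {$}; in J::=g H d g, H is followed by d g with FIRST {d}. Thus FOLLOW(H) = {$, d}.
FOLLOW(Q): in H::=Q Q b (occurrence 1), Q is followed by Q b with FIRST {b, d}; in H::=Q Q b (occurrence 2), Q is followed by b with FIRST {b}; in H::=Q, the suffix after Q is empty, so FOLLOW(Q) ⊇ FOLLOW(H) = {$, d}. Thus FOLLOW(Q) = {$, b, d}.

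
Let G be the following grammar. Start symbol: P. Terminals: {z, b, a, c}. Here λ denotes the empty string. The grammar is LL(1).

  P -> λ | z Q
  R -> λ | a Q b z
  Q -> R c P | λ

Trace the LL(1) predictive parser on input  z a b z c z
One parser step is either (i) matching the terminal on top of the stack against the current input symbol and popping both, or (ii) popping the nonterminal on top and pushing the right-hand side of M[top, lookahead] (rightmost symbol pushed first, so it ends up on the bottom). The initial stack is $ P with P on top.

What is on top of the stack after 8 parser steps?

     Stack          Input          Action
  1  $ P            z a b z c z $  expand P -> z Q
  2  $ Q z          z a b z c z $  match z
  3  $ Q            a b z c z $    expand Q -> R c P
  4  $ P c R        a b z c z $    expand R -> a Q b z
  5  $ P c z b Q a  a b z c z $    match a
  6  $ P c z b Q    b z c z $      expand Q -> λ
  7  $ P c z b      b z c z $      match b
  8  $ P c z        z c z $        match z
Stack after step 8: $ P c (top = c).

c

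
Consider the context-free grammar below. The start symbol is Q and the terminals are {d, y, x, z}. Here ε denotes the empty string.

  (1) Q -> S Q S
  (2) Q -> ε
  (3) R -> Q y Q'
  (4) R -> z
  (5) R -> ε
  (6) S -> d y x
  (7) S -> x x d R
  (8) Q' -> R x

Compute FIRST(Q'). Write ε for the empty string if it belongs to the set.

FIRST(S): from S->d y x we get {d}; from S->x x d R we get {x}. So FIRST(S) = {d, x}.
FIRST(Q): from Q->S Q S we get {d, x}; from Q->ε we get {ε}. So FIRST(Q) = {ε, d, x}.
FIRST(R): from R->Q y Q' we get {d, x, y}; from R->z we get {z}; from R->ε we get {ε}. So FIRST(R) = {ε, d, x, y, z}.
FIRST(Q'): from Q'->R x we get {d, x, y, z}. So FIRST(Q') = {d, x, y, z}.

{d, x, y, z}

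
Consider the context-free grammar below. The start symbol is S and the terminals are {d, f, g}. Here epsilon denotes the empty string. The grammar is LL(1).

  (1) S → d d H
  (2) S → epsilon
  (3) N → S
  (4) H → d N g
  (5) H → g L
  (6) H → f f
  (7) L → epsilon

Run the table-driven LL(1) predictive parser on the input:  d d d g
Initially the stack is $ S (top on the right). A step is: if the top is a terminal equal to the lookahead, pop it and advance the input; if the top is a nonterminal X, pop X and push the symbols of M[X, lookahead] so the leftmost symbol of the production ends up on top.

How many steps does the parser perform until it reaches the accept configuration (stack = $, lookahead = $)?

8

     Stack    Input      Action
  1  $ S      d d d g $  expand S → d d H
  2  $ H d d  d d d g $  match d
  3  $ H d    d d g $    match d
  4  $ H      d g $      expand H → d N g
  5  $ g N d  d g $      match d
  6  $ g N    g $        expand N → S
  7  $ g S    g $        expand S → epsilon
  8  $ g      g $        match g
Accept reached after 8 steps.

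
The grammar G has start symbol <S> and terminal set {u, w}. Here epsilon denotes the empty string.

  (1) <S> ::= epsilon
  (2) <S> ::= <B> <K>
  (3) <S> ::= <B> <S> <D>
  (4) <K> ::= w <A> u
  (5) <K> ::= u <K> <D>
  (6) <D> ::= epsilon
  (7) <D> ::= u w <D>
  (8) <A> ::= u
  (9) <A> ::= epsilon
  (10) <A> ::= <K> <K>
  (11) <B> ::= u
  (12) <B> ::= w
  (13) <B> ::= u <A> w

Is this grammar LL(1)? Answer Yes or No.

No

FIRST(<S>) = {epsilon, u, w}
FIRST(<K>) = {u, w}
FIRST(<D>) = {epsilon, u}
FIRST(<A>) = {epsilon, u, w}
FIRST(<B>) = {u, w}
FOLLOW(<S>) = {$, u}
FOLLOW(<K>) = {$, u, w}
FOLLOW(<D>) = {$, u, w}
FOLLOW(<A>) = {u, w}
FOLLOW(<B>) = {$, u, w}
Cell M[<A>, u] receives both <A> ::= u and <A> ::= epsilon and <A> ::= <K> <K> — the grammar is not LL(1).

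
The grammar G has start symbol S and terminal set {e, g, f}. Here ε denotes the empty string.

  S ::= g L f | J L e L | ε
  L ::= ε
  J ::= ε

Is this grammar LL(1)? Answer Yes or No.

Yes

FIRST(S) = {ε, e, g}
FIRST(L) = {ε}
FIRST(J) = {ε}
FOLLOW(S) = {$}
FOLLOW(L) = {$, e, f}
FOLLOW(J) = {e}
Each cell of M receives at most one production.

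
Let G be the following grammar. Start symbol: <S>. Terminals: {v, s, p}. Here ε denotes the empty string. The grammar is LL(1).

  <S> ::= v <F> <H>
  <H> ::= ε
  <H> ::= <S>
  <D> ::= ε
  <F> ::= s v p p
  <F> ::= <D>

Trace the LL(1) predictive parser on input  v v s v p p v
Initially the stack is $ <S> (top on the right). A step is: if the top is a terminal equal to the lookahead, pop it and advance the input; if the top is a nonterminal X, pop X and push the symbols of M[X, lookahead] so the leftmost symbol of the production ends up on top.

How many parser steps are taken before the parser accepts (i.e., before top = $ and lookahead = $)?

18

      Stack          Input            Action
   1  $ <S>          v v s v p p v $  expand <S> ::= v <F> <H>
   2  $ <H> <F> v    v v s v p p v $  match v
   3  $ <H> <F>      v s v p p v $    expand <F> ::= <D>
   4  $ <H> <D>      v s v p p v $    expand <D> ::= ε
   5  $ <H>          v s v p p v $    expand <H> ::= <S>
   6  $ <S>          v s v p p v $    expand <S> ::= v <F> <H>
   7  $ <H> <F> v    v s v p p v $    match v
   8  $ <H> <F>      s v p p v $      expand <F> ::= s v p p
   9  $ <H> p p v s  s v p p v $      match s
  10  $ <H> p p v    v p p v $        match v
  11  $ <H> p p      p p v $          match p
  12  $ <H> p        p v $            match p
  13  $ <H>          v $              expand <H> ::= <S>
  14  $ <S>          v $              expand <S> ::= v <F> <H>
  15  $ <H> <F> v    v $              match v
  16  $ <H> <F>      $                expand <F> ::= <D>
  17  $ <H> <D>      $                expand <D> ::= ε
  18  $ <H>          $                expand <H> ::= ε
Accept reached after 18 steps.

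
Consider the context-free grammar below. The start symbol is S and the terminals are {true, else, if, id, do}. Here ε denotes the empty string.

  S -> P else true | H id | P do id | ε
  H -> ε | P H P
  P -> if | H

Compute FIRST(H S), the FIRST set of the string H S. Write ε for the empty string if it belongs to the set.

{ε, do, else, id, if}

FIRST(S) = {ε, do, else, id, if}  (via P else true, H id, P do id)
FIRST(H) = {ε, if}  (via P H P)
FIRST(P) = {ε, if}  (via H)
FIRST(H S): take FIRST of each symbol in turn, carrying on past any symbol whose FIRST contains ε; result {ε, do, else, id, if}.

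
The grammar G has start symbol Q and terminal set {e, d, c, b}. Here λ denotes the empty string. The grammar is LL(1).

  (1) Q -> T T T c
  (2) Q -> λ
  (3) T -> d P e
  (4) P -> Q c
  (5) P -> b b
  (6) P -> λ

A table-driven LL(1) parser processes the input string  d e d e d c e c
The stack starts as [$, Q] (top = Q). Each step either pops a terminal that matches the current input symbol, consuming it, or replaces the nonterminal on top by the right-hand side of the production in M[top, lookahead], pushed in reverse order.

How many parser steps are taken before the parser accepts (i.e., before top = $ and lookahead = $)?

16

      Stack          Input              Action
   1  $ Q            d e d e d c e c $  expand Q -> T T T c
   2  $ c T T T      d e d e d c e c $  expand T -> d P e
   3  $ c T T e P d  d e d e d c e c $  match d
   4  $ c T T e P    e d e d c e c $    expand P -> λ
   5  $ c T T e      e d e d c e c $    match e
   6  $ c T T        d e d c e c $      expand T -> d P e
   7  $ c T e P d    d e d c e c $      match d
   8  $ c T e P      e d c e c $        expand P -> λ
   9  $ c T e        e d c e c $        match e
  10  $ c T          d c e c $          expand T -> d P e
  11  $ c e P d      d c e c $          match d
  12  $ c e P        c e c $            expand P -> Q c
  13  $ c e c Q      c e c $            expand Q -> λ
  14  $ c e c        c e c $            match c
  15  $ c e          e c $              match e
  16  $ c            c $                match c
Accept reached after 16 steps.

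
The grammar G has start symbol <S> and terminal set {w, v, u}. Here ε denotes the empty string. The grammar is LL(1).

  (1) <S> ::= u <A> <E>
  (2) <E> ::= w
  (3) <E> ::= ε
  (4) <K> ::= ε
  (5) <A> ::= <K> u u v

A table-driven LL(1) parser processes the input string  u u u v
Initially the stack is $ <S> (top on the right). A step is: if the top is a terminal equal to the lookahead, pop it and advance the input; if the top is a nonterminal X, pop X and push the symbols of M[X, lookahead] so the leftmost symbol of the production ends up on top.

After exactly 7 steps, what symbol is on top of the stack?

     Stack            Input      Action
  1  $ <S>            u u u v $  expand <S> ::= u <A> <E>
  2  $ <E> <A> u      u u u v $  match u
  3  $ <E> <A>        u u v $    expand <A> ::= <K> u u v
  4  $ <E> v u u <K>  u u v $    expand <K> ::= ε
  5  $ <E> v u u      u u v $    match u
  6  $ <E> v u        u v $      match u
  7  $ <E> v          v $        match v
Stack after step 7: $ <E> (top = <E>).

<E>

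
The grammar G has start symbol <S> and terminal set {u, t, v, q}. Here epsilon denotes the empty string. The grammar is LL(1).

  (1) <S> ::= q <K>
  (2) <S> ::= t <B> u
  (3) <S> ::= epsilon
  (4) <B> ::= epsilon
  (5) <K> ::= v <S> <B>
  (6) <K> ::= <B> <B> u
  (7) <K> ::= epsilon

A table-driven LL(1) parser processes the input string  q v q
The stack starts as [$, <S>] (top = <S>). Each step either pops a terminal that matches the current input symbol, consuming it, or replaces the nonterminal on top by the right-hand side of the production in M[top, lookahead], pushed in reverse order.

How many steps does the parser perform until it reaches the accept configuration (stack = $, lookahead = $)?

     Stack        Input    Action
  1  $ <S>        q v q $  expand <S> ::= q <K>
  2  $ <K> q      q v q $  match q
  3  $ <K>        v q $    expand <K> ::= v <S> <B>
  4  $ <B> <S> v  v q $    match v
  5  $ <B> <S>    q $      expand <S> ::= q <K>
  6  $ <B> <K> q  q $      match q
  7  $ <B> <K>    $        expand <K> ::= epsilon
  8  $ <B>        $        expand <B> ::= epsilon
Accept reached after 8 steps.

8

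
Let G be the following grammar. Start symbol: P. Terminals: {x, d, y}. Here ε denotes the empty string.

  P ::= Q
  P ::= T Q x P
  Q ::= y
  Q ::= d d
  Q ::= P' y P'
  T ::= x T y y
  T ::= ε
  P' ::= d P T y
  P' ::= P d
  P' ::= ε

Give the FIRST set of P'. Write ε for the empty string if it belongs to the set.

{ε, d, x, y}

FIRST(T) = {ε, x}
FIRST(P) = {d, x, y}  (via Q, T Q x P)
FIRST(P') = {ε, d, x, y}  (via P d)
FIRST(Q) = {d, x, y}  (via P' y P')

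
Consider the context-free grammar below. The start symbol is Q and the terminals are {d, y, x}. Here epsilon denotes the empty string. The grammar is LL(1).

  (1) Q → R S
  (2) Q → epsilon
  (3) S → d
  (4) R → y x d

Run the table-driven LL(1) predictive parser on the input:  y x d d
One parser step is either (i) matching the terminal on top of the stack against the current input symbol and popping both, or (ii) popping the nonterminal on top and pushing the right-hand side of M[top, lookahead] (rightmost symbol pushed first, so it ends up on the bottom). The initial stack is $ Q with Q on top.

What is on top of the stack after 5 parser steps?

step 1: stack=$ Q  input=y x d d $  — expand Q → R S
step 2: stack=$ S R  input=y x d d $  — expand R → y x d
step 3: stack=$ S d x y  input=y x d d $  — match y
step 4: stack=$ S d x  input=x d d $  — match x
step 5: stack=$ S d  input=d d $  — match d
Stack after step 5: $ S (top = S).

S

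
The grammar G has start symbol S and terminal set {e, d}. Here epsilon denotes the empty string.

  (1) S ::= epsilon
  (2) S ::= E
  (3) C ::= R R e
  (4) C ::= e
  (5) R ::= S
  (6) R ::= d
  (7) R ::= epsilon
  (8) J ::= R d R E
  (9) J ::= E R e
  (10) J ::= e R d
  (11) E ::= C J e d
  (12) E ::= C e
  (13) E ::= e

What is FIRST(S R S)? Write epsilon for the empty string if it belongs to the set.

{epsilon, d, e}

FIRST(S): from S::=epsilon we get {epsilon}; from S::=E we get {d, e}. So FIRST(S) = {epsilon, d, e}.
FIRST(R): from R::=S we get {epsilon, d, e}; from R::=d we get {d}; from R::=epsilon we get {epsilon}. So FIRST(R) = {epsilon, d, e}.
FIRST(C): from C::=R R e we get {d, e}; from C::=e we get {e}. So FIRST(C) = {d, e}.
FIRST(E): from E::=C J e d we get {d, e}; from E::=C e we get {d, e}; from E::=e we get {e}. So FIRST(E) = {d, e}.
FIRST(J): from J::=R d R E we get {d, e}; from J::=E R e we get {d, e}; from J::=e R d we get {e}. So FIRST(J) = {d, e}.
FIRST(S R S): take FIRST of each symbol in turn, carrying on past any symbol whose FIRST contains epsilon; result {epsilon, d, e}.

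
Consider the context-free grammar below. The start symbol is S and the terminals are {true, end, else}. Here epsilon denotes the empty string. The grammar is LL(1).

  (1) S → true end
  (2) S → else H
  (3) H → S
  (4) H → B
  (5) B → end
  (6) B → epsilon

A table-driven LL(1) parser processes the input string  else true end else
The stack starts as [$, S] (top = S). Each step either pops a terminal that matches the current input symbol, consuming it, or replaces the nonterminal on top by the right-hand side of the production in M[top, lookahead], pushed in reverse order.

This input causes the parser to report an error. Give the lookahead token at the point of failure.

else

step 1: stack=$ S  input=else true end else $  — expand S → else H
step 2: stack=$ H else  input=else true end else $  — match else
step 3: stack=$ H  input=true end else $  — expand H → S
step 4: stack=$ S  input=true end else $  — expand S → true end
step 5: stack=$ end true  input=true end else $  — match true
step 6: stack=$ end  input=end else $  — match end
step 7: stack=$  input=else $  — error: stack empty but input remains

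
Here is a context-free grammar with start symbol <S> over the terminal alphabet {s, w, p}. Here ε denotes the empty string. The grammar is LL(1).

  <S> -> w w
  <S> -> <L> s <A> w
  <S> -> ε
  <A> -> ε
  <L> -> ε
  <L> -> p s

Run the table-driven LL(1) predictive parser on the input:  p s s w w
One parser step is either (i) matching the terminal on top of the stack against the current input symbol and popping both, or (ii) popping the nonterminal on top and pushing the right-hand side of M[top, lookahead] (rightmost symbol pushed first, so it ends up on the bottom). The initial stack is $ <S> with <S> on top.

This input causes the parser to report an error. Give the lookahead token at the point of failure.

w

step 1: stack=$ <S>  input=p s s w w $  — expand <S> -> <L> s <A> w
step 2: stack=$ w <A> s <L>  input=p s s w w $  — expand <L> -> p s
step 3: stack=$ w <A> s s p  input=p s s w w $  — match p
step 4: stack=$ w <A> s s  input=s s w w $  — match s
step 5: stack=$ w <A> s  input=s w w $  — match s
step 6: stack=$ w <A>  input=w w $  — expand <A> -> ε
step 7: stack=$ w  input=w w $  — match w
step 8: stack=$  input=w $  — error: stack empty but input remains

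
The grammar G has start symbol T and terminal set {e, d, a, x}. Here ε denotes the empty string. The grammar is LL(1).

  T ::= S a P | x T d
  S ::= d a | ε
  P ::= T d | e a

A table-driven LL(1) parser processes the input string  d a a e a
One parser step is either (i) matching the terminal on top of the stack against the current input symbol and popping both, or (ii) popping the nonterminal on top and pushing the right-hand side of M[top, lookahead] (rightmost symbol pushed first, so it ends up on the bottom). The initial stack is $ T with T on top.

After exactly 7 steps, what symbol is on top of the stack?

a

step 1: stack=$ T  input=d a a e a $  — expand T ::= S a P
step 2: stack=$ P a S  input=d a a e a $  — expand S ::= d a
step 3: stack=$ P a a d  input=d a a e a $  — match d
step 4: stack=$ P a a  input=a a e a $  — match a
step 5: stack=$ P a  input=a e a $  — match a
step 6: stack=$ P  input=e a $  — expand P ::= e a
step 7: stack=$ a e  input=e a $  — match e
Stack after step 7: $ a (top = a).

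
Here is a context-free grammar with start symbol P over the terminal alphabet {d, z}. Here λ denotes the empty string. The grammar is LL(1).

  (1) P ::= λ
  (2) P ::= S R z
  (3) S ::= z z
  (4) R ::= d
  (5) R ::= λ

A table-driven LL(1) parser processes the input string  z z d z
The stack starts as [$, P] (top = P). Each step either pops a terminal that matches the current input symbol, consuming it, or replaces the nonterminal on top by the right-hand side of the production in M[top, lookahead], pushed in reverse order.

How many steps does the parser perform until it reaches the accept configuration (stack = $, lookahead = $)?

step 1: stack=$ P  input=z z d z $  — expand P ::= S R z
step 2: stack=$ z R S  input=z z d z $  — expand S ::= z z
step 3: stack=$ z R z z  input=z z d z $  — match z
step 4: stack=$ z R z  input=z d z $  — match z
step 5: stack=$ z R  input=d z $  — expand R ::= d
step 6: stack=$ z d  input=d z $  — match d
step 7: stack=$ z  input=z $  — match z
Accept reached after 7 steps.

7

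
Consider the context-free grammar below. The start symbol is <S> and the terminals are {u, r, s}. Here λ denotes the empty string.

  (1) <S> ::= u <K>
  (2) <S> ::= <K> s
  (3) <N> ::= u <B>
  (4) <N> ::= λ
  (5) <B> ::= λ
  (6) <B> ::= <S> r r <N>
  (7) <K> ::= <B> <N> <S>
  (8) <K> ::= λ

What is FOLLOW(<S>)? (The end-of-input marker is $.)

{$, r, s}

FIRST(<N>) = {λ, u}
FIRST(<S>) = {s, u}  (via <K> s)
FIRST(<B>) = {λ, s, u}  (via <S> r r <N>)
FIRST(<K>) = {λ, s, u}  (via <B> <N> <S>)
FOLLOW(<S>) includes $ since <S> is the start symbol.
FOLLOW(<S>): in <B>::=<S> r r <N>, <S> is followed by r r <N> with FIRST {r}; in <K>::=<B> <N> <S>, the suffix after <S> is empty, so FOLLOW(<S>) ⊇ FOLLOW(<K>) = {$, r, s}. Thus FOLLOW(<S>) = {$, r, s}.
FOLLOW(<K>): in <S>::=u <K>, the suffix after <K> is empty, so FOLLOW(<K>) ⊇ FOLLOW(<S>) = {$, r, s}; in <S>::=<K> s, <K> is followed by s with FIRST {s}. Thus FOLLOW(<K>) = {$, r, s}.
FOLLOW(<N>): in <B>::=<S> r r <N>, the suffix after <N> is empty, so FOLLOW(<N>) ⊇ FOLLOW(<B>) = {s, u}; in <K>::=<B> <N> <S>, <N> is followed by <S> with FIRST {s, u}. Thus FOLLOW(<N>) = {s, u}.
FOLLOW(<B>): in <N>::=u <B>, the suffix after <B> is empty, so FOLLOW(<B>) ⊇ FOLLOW(<N>) = {s, u}; in <K>::=<B> <N> <S>, <B> is followed by <N> <S> with FIRST {s, u}. Thus FOLLOW(<B>) = {s, u}.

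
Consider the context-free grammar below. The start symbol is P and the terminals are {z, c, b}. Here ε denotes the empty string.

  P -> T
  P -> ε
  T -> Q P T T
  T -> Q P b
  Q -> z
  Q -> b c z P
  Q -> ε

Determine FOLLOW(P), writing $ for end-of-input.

FIRST(Q): from Q->z we get {z}; from Q->b c z P we get {b}; from Q->ε we get {ε}. So FIRST(Q) = {ε, b, z}.
FIRST(P): from P->T we get {b, z}; from P->ε we get {ε}. So FIRST(P) = {ε, b, z}.
FIRST(T): from T->Q P T T we get {b, z}; from T->Q P b we get {b, z}. So FIRST(T) = {b, z}.
FOLLOW(P) includes $ since P is the start symbol.
FOLLOW(Q): in T->Q P T T, Q is followed by P T T with FIRST {b, z}; in T->Q P b, Q is followed by P b with FIRST {b, z}. Thus FOLLOW(Q) = {b, z}.
FOLLOW(P): in T->Q P T T, P is followed by T T with FIRST {b, z}; in T->Q P b, P is followed by b with FIRST {b}; in Q->b c z P, the suffix after P is empty, so FOLLOW(P) ⊇ FOLLOW(Q) = {b, z}. Thus FOLLOW(P) = {$, b, z}.
FOLLOW(T): in P->T, the suffix after T is empty, so FOLLOW(T) ⊇ FOLLOW(P) = {$, b, z}; in T->Q P T T (occurrence 1), T is followed by T with FIRST {b, z}; in T->Q P T T (occurrence 2), the suffix after T is empty (adds nothing new). Thus FOLLOW(T) = {$, b, z}.

{$, b, z}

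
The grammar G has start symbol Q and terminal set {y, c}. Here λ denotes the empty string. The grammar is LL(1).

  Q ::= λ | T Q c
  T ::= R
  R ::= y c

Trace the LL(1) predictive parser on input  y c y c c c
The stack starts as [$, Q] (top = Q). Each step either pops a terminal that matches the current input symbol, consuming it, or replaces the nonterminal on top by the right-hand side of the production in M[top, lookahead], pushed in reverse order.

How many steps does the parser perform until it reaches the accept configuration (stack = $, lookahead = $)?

      Stack        Input          Action
   1  $ Q          y c y c c c $  expand Q ::= T Q c
   2  $ c Q T      y c y c c c $  expand T ::= R
   3  $ c Q R      y c y c c c $  expand R ::= y c
   4  $ c Q c y    y c y c c c $  match y
   5  $ c Q c      c y c c c $    match c
   6  $ c Q        y c c c $      expand Q ::= T Q c
   7  $ c c Q T    y c c c $      expand T ::= R
   8  $ c c Q R    y c c c $      expand R ::= y c
   9  $ c c Q c y  y c c c $      match y
  10  $ c c Q c    c c c $        match c
  11  $ c c Q      c c $          expand Q ::= λ
  12  $ c c        c c $          match c
  13  $ c          c $            match c
Accept reached after 13 steps.

13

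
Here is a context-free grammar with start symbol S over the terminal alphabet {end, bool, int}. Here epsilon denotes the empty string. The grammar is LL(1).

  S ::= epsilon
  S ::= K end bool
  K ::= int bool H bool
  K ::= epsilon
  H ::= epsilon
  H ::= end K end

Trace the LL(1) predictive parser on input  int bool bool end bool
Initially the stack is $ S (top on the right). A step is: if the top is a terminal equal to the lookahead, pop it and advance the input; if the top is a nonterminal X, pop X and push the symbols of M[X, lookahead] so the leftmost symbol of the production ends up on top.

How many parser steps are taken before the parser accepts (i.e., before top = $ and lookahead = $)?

     Stack                       Input                     Action
  1  $ S                         int bool bool end bool $  expand S ::= K end bool
  2  $ bool end K                int bool bool end bool $  expand K ::= int bool H bool
  3  $ bool end bool H bool int  int bool bool end bool $  match int
  4  $ bool end bool H bool      bool bool end bool $      match bool
  5  $ bool end bool H           bool end bool $           expand H ::= epsilon
  6  $ bool end bool             bool end bool $           match bool
  7  $ bool end                  end bool $                match end
  8  $ bool                      bool $                    match bool
Accept reached after 8 steps.

8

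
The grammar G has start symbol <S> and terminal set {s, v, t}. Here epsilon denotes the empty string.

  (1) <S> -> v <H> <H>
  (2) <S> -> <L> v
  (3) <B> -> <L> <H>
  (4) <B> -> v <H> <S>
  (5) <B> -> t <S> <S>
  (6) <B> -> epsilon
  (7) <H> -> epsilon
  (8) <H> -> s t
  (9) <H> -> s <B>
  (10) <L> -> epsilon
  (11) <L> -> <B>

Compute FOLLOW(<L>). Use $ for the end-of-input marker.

{$, s, t, v}

FIRST(<H>) = {epsilon, s}
FIRST(<S>) = {s, t, v}  (via <L> v)
FIRST(<B>) = {epsilon, s, t, v}  (via <L> <H>)
FIRST(<L>) = {epsilon, s, t, v}  (via <B>)
FOLLOW(<S>) includes $ since <S> is the start symbol.
FOLLOW(<S>): in <B>->v <H> <S>, the suffix after <S> is empty, so FOLLOW(<S>) ⊇ FOLLOW(<B>) = {$, s, t, v}; in <B>->t <S> <S> (occurrence 1), <S> is followed by <S> with FIRST {s, t, v}; in <B>->t <S> <S> (occurrence 2), the suffix after <S> is empty, so FOLLOW(<S>) ⊇ FOLLOW(<B>) = {$, s, t, v}. Thus FOLLOW(<S>) = {$, s, t, v}.
FOLLOW(<B>): in <H>->s <B>, the suffix after <B> is empty, so FOLLOW(<B>) ⊇ FOLLOW(<H>) = {$, s, t, v}; in <L>-><B>, the suffix after <B> is empty, so FOLLOW(<B>) ⊇ FOLLOW(<L>) = {$, s, t, v}. Thus FOLLOW(<B>) = {$, s, t, v}.
FOLLOW(<H>): in <S>->v <H> <H> (occurrence 1), <H> is followed by <H> with FIRST {epsilon, s}; in <S>->v <H> <H> (occurrence 1), the suffix after <H> is nullable, so FOLLOW(<H>) ⊇ FOLLOW(<S>) = {$, s, t, v}; in <S>->v <H> <H> (occurrence 2), the suffix after <H> is empty, so FOLLOW(<H>) ⊇ FOLLOW(<S>) = {$, s, t, v}; in <B>-><L> <H>, the suffix after <H> is empty, so FOLLOW(<H>) ⊇ FOLLOW(<B>) = {$, s, t, v}; in <B>->v <H> <S>, <H> is followed by <S> with FIRST {s, t, v}. Thus FOLLOW(<H>) = {$, s, t, v}.
FOLLOW(<L>): in <S>-><L> v, <L> is followed by v with FIRST {v}; in <B>-><L> <H>, <L> is followed by <H> with FIRST {epsilon, s}; in <B>-><L> <H>, the suffix after <L> is nullable, so FOLLOW(<L>) ⊇ FOLLOW(<B>) = {$, s, t, v}. Thus FOLLOW(<L>) = {$, s, t, v}.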